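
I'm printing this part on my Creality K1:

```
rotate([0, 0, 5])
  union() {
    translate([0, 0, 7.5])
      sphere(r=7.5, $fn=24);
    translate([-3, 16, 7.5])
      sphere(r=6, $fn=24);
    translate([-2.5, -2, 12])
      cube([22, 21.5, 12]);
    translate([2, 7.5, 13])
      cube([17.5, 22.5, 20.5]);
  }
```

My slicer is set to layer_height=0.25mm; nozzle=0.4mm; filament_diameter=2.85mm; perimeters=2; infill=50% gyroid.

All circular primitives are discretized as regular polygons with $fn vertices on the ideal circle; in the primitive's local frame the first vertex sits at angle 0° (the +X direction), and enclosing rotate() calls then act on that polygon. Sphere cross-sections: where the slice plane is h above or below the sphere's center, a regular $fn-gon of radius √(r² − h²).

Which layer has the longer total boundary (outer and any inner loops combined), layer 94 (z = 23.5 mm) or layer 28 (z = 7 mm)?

layer 94 (z = 23.5 mm)

Layer 94 (z = 23.5): the sphere is not intersected at this z (|z−center|=16.000 > r=7.5); the sphere at (-3, 16) does not reach this height (|z−center|=16.000 > r=6); the 22×21.5 cube at (-2.5, -2) contributes its full rectangle (perimeter 87.00 mm); the 17.5×22.5 cube at (2, 7.5) contributes its full rectangle (perimeter 80.00 mm); Combining (union): the regions partially overlap (shared area 210.00 mm²), so the edge portions inside another operand are dropped and the merged outline is re-measured after clipping — boundary = 108.00 mm; (rotated 5° about Z; rotation is an isometry so areas/perimeters/island counts are preserved). So its perimeter = 108.00 mm. Layer 28 (z = 7): the sphere: section is a regular 24-gon, circumradius = √(r²−h²) = √(7.5²−0.5²) = 7.483 (perimeter = 2·24·7.483·sin(180°/24) = 46.88 mm); the r=6 sphere at (-3, 16) contributes a regular 24-gon of circumradius √(6²−0.5²) = 5.979 (perimeter = 2·24·5.979·sin(180°/24) = 37.46 mm); the cube at (-2.5, -2) does not reach this height (z outside [12, 24]); the cube at (2, 7.5) does not reach this height (z outside [13, 33.5]); Combining (union): the 2 present regions are separate (no shared area or edge), so areas and boundary lengths simply add and each stays a separate island — boundary = 84.35 mm; (whole slice rotated 5° about Z — lengths, areas and connectivity unchanged). So its perimeter = 84.35 mm. Layer 94 is larger (108.00 vs 84.35 mm).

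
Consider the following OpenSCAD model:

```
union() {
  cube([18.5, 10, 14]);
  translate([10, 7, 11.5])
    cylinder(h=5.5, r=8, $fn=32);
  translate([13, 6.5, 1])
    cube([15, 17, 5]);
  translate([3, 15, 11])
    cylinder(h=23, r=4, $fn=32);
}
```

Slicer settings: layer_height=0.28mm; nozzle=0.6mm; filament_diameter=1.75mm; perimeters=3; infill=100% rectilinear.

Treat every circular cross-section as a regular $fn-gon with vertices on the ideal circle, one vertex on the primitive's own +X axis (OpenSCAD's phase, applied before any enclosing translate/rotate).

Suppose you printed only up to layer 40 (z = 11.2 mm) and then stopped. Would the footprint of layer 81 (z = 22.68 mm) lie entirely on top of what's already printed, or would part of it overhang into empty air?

Compare the two slices. At z = 11.2: the 18.5×10 cube contributes its full rectangle (area 185.00 mm²); the cylinder at (10, 7) is absent (z outside [11.5, 17]); the cube at (13, 6.5) is not intersected at this z (z outside [1, 6]); the r=4 cylinder at (3, 15) gives a regular 32-gon of circumradius 4 (constant along its height) (area = (32/2)·4.000²·sin(360°/32) = 49.94 mm²); Merging all regions: the 2 present regions are separate (no shared area or edge), so areas and boundary lengths simply add and each stays a separate island — area = 234.94 mm². At z = 22.68: the cube is not intersected at this z (z outside [0, 14]); the cylinder at (10, 7) does not reach this height (z outside [11.5, 17]); the cube at (13, 6.5) does not reach this height (z outside [1, 6]); the cylinder at (3, 15): section is a regular 32-gon, circumradius r=4 (area = (32/2)·4.000²·sin(360°/32) = 49.94 mm²); Taking the union: only the r=4 cylinder at (3, 15) is present, so the union is just that shape — area = 49.94 mm². Checking containment: the cross-section at z = 22.68 is a subset of the cross-section at z = 11.2.

entirely on top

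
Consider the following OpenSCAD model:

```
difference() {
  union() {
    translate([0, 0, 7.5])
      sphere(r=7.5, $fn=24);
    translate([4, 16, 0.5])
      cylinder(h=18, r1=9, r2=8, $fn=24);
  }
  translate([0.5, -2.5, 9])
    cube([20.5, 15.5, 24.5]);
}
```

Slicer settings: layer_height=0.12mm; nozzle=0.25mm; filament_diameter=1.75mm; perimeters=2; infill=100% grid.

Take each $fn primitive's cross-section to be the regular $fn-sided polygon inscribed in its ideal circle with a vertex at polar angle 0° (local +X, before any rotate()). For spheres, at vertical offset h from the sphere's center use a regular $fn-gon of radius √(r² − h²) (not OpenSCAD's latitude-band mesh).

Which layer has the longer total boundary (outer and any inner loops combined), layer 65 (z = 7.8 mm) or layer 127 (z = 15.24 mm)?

Layer 65 (z = 7.8): the r=7.5 sphere contributes a regular 24-gon of circumradius √(7.5²−0.3²) = 7.494 (perimeter = 2·24·7.494·sin(180°/24) = 46.95 mm); the cone at (4, 16) (r1=9→r2=8) has section circumradius 8.594 here — a regular 24-gon (perimeter = 2·24·8.594·sin(180°/24) = 53.85 mm); Combining (union): the 2 present regions are separate (no shared area or edge), so areas and boundary lengths simply add and each stays a separate island — boundary = 100.80 mm; the cube at (0.5, -2.5) is not intersected at this z (z outside [9, 33.5]); Taking the first minus the rest: none of the subtracted shapes is present at this height, so that combined region is unchanged — boundary = 100.80 mm. So its perimeter = 100.80 mm. Layer 127 (z = 15.24): the sphere does not reach this height (|z−center|=7.740 > r=7.5); the cone at (4, 16) (r1=9→r2=8) has section circumradius 8.181 here — a regular 24-gon (perimeter = 2·24·8.181·sin(180°/24) = 51.26 mm); Merging all regions: only the cone at (4, 16) is present, so the union is just that shape — boundary = 51.26 mm; the cube at (0.5, -2.5) is present — its section is the full 20.5×15.5 rectangle (perimeter 72.00 mm); Taking the first minus the rest: starting from that combined region, the 20.5×15.5 cube at (0.5, -2.5) partially overlaps it — only the 45.19 mm² overlap (of its 317.75 mm²) is removed, clipping the outline — boundary = 53.27 mm. So its perimeter = 53.27 mm. Layer 65 is larger (100.80 vs 53.27 mm).

layer 65 (z = 7.8 mm)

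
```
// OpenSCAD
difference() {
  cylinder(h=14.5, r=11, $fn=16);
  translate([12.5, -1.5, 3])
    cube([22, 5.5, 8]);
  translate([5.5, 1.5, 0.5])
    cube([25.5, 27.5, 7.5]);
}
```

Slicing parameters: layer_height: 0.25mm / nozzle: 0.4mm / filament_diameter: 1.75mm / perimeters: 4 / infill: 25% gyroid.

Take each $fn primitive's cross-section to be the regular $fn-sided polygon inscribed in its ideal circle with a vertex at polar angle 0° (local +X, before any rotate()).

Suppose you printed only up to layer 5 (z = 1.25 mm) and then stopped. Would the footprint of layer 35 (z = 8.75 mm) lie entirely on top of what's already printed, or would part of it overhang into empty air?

Compare the two slices. At z = 1.25: the r=11 cylinder gives a regular 16-gon of circumradius 11 (constant along its height) (area = (16/2)·11.000²·sin(360°/16) = 370.44 mm²); the cube at (12.5, -1.5) is not intersected at this z (z outside [3, 11]); the cube at (5.5, 1.5) is present — its section is the full 25.5×27.5 rectangle (area 701.25 mm²); Taking the first minus the rest: starting from the r=11 cylinder (370.44 mm²), the 25.5×27.5 cube at (5.5, 1.5) partially overlaps it — only the 27.48 mm² overlap (of its 701.25 mm²) is removed, clipping the outline — area = 342.96 mm². At z = 8.75: the r=11 cylinder contributes a regular 16-gon of circumradius 11 (area = (16/2)·11.000²·sin(360°/16) = 370.44 mm²); the cube at (12.5, -1.5) (footprint 22×5.5) is included at this height (area 121.00 mm²); the cube at (5.5, 1.5) is absent (z outside [0.5, 8]); After the difference (first − rest): starting from the r=11 cylinder (370.44 mm²), the 22×5.5 cube at (12.5, -1.5) misses the remaining region (no effect) — area = 370.44 mm². Checking containment: at z = 8.75 the cross-section extends beyond the z = 1.25 cross-section by about 27.48 mm².

part overhangs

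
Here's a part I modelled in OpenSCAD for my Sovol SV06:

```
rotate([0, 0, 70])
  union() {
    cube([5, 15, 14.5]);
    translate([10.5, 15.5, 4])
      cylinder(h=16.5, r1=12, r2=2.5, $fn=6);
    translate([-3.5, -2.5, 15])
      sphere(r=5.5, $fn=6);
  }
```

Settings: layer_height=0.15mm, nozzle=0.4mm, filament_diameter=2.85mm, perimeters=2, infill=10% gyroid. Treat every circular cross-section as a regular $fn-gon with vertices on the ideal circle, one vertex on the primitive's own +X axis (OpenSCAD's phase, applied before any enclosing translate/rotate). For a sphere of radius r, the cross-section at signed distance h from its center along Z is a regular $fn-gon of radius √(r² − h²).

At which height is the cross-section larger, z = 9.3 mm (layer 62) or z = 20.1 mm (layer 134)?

layer 62 (z = 9.3 mm)

Layer 62 (z = 9.3): the cube is present — its section is the full 5×15 rectangle (area 75.00 mm²); the cone at (10.5, 15.5) (r1=12→r2=2.5) has section circumradius 8.948 here — a regular 6-gon (area = (6/2)·8.948²·sin(360°/6) = 208.04 mm²); the sphere at (-3.5, -2.5) is absent (|z−center|=5.700 > r=5.5); Merging all regions: the regions partially overlap — summed areas 283.04 mm² minus the doubly-counted overlap 8.65 mm² gives 274.40 mm² — area = 274.40 mm²; (whole slice rotated 70° about Z — lengths, areas and connectivity unchanged). So its area = 274.40 mm². Layer 134 (z = 20.1): the cube is not intersected at this z (z outside [0, 14.5]); the cone at (10.5, 15.5) (r1=12→r2=2.5) has section circumradius 2.730 here — a regular 6-gon (area = (6/2)·2.730²·sin(360°/6) = 19.37 mm²); the sphere at (-3.5, -2.5): section is a regular 6-gon, circumradius = √(r²−h²) = √(5.5²−5.1²) = 2.059 (area = (6/2)·2.059²·sin(360°/6) = 11.02 mm²); Taking the union: the 2 present regions are separate (no shared area or edge), so areas and boundary lengths simply add and each stays a separate island — area = 30.38 mm²; (rotated 70° about Z; rotation is an isometry so areas/perimeters/island counts are preserved). So its area = 30.38 mm². Layer 62 is larger (274.40 vs 30.38 mm²).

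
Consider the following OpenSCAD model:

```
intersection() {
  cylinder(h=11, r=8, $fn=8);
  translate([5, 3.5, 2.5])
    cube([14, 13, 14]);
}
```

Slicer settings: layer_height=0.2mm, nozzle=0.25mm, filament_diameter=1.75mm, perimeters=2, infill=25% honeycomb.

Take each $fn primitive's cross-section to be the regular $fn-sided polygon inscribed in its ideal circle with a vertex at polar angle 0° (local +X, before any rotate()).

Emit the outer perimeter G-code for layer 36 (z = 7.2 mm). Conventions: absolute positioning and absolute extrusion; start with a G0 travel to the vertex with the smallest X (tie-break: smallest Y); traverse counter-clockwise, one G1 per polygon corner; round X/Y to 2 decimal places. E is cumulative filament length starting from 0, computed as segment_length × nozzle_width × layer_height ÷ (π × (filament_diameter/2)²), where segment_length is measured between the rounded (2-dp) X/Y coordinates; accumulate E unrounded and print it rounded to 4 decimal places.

G0 X5.00 Y3.50 Z7.20
G1 X6.55 Y3.50 E0.0322
G1 X5.66 Y5.66 E0.0808
G1 X5.00 Y5.93 E0.0956
G1 X5.00 Y3.50 E0.1461

At z = 7.2 mm: the r=8 cylinder contributes a regular 8-gon of circumradius 8; the cube at (5, 3.5) is present — its section is the full 14×13 rectangle; Keeping only the common overlap: the 14×13 cube at (5, 3.5) partially overlaps the r=8 cylinder; clipping to the common part keeps 2.47 mm² — 1 connected region. The outline is a single polygon with 4 vertices. Extrusion per mm of travel: 0.25 × 0.2 / (π × 0.875²) = 0.020788. Accumulating E over each segment gives final E = 0.1461.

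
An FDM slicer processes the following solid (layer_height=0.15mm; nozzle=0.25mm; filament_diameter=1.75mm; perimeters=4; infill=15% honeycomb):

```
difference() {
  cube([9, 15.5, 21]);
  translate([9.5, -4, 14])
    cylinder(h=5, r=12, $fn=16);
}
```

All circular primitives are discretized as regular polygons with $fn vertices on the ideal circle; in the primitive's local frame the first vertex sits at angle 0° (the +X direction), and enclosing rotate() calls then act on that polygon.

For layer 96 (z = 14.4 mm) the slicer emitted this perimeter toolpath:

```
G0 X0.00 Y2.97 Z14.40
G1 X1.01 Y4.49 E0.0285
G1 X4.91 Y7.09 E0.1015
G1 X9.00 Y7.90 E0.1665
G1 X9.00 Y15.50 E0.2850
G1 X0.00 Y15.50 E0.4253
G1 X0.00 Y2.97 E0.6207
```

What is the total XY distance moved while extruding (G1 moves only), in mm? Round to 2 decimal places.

39.81 mm

Sum the Euclidean lengths of each G1 segment: total = 39.81 mm.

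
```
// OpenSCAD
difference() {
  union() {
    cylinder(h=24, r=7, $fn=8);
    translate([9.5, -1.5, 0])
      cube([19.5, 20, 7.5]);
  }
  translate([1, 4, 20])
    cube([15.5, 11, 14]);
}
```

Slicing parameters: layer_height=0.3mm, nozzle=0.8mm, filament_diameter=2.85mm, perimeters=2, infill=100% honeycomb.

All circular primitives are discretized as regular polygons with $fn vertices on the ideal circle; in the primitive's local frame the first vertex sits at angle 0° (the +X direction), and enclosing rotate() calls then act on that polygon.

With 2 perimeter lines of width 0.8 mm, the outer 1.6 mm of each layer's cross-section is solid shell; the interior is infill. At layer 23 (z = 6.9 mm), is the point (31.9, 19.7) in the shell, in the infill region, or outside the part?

At z = 6.9 mm: the r=7 cylinder gives a regular 8-gon of circumradius 7 (constant along its height); the 19.5×20 cube at (9.5, -1.5) contributes its full rectangle; Taking the union: the 2 present regions are separate (no shared area or edge), so areas and boundary lengths simply add and each stays a separate island — 2 connected regions; the cube at (1, 4) does not reach this height (z outside [20, 34]); Subtracting the remaining from the first: none of the subtracted shapes is present at this height, so that combined region is unchanged — 2 connected regions. Overall, the cross-section has 2 separate islands. The nearest boundary edge runs (29.00, 18.50)→(29.00, -1.50); distance from the point to it = 3.14 mm. The point is not inside any of the regions above, so it lies outside the cross-section (3.14 mm from the nearest boundary).

outside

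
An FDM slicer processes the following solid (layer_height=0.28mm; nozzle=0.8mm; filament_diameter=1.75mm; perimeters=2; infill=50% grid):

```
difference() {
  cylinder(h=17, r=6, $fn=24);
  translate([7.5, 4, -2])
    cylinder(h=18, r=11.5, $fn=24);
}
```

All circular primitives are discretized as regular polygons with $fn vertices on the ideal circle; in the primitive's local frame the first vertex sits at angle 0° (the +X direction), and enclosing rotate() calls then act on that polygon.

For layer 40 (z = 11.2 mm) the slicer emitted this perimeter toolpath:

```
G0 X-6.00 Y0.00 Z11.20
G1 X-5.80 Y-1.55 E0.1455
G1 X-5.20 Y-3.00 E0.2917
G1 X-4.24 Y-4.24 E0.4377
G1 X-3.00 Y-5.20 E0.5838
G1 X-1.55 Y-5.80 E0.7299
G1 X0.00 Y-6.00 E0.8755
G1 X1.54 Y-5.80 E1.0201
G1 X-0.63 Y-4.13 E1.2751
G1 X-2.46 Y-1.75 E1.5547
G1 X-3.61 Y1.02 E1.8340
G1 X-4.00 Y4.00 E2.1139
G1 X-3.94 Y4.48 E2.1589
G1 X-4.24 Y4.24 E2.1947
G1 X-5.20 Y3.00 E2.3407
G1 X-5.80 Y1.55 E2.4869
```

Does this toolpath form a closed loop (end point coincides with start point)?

Start point (G0): (-6.00, 0.00). End point (last G1): the path does not return to the start — open.

no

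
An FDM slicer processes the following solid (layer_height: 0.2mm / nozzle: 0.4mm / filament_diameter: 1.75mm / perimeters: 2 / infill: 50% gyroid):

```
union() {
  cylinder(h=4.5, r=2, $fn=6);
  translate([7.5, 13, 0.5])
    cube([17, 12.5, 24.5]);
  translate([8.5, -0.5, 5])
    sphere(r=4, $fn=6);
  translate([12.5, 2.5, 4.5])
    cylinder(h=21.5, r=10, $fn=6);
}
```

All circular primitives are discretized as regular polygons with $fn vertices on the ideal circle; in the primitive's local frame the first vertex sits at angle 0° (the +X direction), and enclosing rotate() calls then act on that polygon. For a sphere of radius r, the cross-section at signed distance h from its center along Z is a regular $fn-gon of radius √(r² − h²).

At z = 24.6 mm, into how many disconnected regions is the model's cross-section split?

At z = 24.6 mm: the cylinder does not reach this height (z outside [0, 4.5]); the cube at (7.5, 13) (footprint 17×12.5) is included at this height; the sphere at (8.5, -0.5) is absent (|z−center|=19.600 > r=4); the r=10 cylinder at (12.5, 2.5) gives a regular 6-gon of circumradius 10 (constant along its height); Taking the union: the 2 present regions are separate (no shared area or edge), so areas and boundary lengths simply add and each stays a separate island — 2 connected regions. The result has 2 disconnected regions.

2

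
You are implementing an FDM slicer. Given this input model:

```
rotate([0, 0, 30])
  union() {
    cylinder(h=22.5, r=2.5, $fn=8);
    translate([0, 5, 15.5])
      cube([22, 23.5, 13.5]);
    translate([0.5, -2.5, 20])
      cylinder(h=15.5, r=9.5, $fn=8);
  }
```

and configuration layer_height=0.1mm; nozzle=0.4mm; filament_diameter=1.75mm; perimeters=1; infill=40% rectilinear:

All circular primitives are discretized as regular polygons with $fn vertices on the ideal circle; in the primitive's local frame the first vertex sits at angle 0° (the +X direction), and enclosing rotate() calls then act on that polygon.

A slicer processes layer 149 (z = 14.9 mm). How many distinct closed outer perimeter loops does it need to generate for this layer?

1

At z = 14.9 mm: the cylinder: section is a regular 8-gon, circumradius r=2.5; the cube at (0, 5) is not intersected at this z (z outside [15.5, 29]); the cylinder at (0.5, -2.5) does not reach this height (z outside [20, 35.5]); Merging all regions: only the r=2.5 cylinder is present, so the union is just that shape — 1 connected region; (whole slice rotated 30° about Z — lengths, areas and connectivity unchanged). The result has 1 disconnected region.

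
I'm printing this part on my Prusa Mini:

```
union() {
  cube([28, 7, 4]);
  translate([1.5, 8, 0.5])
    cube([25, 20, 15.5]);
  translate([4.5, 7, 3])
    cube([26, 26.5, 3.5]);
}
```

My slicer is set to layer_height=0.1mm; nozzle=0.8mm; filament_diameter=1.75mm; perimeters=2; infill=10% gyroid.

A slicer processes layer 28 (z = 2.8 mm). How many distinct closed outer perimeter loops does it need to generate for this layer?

At z = 2.8 mm: the 28×7 cube contributes its full rectangle; the cube at (1.5, 8) is present — its section is the full 25×20 rectangle; the cube at (4.5, 7) is absent (z outside [3, 6.5]); Merging all regions: the 2 present regions are separate (no shared area or edge), so areas and boundary lengths simply add and each stays a separate island — 2 connected regions. The result has 2 disconnected regions.

2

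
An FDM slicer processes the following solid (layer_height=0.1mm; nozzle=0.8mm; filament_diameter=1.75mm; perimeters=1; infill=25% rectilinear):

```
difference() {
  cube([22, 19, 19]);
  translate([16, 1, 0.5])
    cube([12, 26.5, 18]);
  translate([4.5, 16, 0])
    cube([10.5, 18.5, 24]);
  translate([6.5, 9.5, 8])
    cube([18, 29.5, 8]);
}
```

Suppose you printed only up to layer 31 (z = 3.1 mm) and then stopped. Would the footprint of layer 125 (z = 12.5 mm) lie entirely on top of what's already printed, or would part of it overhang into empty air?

Compare the two slices. At z = 3.1: the cube (footprint 22×19) is included at this height (area 418.00 mm²); the cube at (16, 1) is present — its section is the full 12×26.5 rectangle (area 318.00 mm²); the 10.5×18.5 cube at (4.5, 16) contributes its full rectangle (area 194.25 mm²); the cube at (6.5, 9.5) is not intersected at this z (z outside [8, 16]); Taking the first minus the rest: starting from the 22×19 cube (418.00 mm²), the 12×26.5 cube at (16, 1) partially overlaps it — only the 108.00 mm² overlap (of its 318.00 mm²) is removed, clipping the outline; the 10.5×18.5 cube at (4.5, 16) partially overlaps it — only the 31.50 mm² overlap (of its 194.25 mm²) is removed, clipping the outline — area = 278.50 mm². At z = 12.5: the 22×19 cube contributes its full rectangle (area 418.00 mm²); the cube at (16, 1) is present — its section is the full 12×26.5 rectangle (area 318.00 mm²); the 10.5×18.5 cube at (4.5, 16) contributes its full rectangle (area 194.25 mm²); the 18×29.5 cube at (6.5, 9.5) contributes its full rectangle (area 531.00 mm²); After the difference (first − rest): starting from the 22×19 cube (418.00 mm²), the 12×26.5 cube at (16, 1) partially overlaps it — only the 108.00 mm² overlap (of its 318.00 mm²) is removed, clipping the outline; the 10.5×18.5 cube at (4.5, 16) partially overlaps it — only the 31.50 mm² overlap (of its 194.25 mm²) is removed, clipping the outline; the 18×29.5 cube at (6.5, 9.5) partially overlaps it — only the 64.75 mm² overlap (of its 531.00 mm²) is removed, clipping the outline — area = 213.75 mm². Checking containment: the cross-section at z = 12.5 is a subset of the cross-section at z = 3.1.

entirely on top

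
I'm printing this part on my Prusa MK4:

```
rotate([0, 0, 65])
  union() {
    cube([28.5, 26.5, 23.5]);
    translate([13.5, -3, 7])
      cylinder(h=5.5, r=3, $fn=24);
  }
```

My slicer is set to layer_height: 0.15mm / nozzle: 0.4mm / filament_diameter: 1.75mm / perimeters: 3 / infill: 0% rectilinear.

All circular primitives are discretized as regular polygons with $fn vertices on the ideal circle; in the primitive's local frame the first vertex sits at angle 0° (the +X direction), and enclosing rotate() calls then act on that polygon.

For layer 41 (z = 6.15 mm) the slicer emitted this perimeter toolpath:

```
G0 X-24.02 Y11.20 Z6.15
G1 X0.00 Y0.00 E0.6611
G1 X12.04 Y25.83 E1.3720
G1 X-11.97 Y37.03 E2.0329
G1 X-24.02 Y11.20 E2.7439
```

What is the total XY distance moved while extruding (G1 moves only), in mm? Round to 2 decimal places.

Sum the Euclidean lengths of each G1 segment: total = 110.00 mm.

110.00 mm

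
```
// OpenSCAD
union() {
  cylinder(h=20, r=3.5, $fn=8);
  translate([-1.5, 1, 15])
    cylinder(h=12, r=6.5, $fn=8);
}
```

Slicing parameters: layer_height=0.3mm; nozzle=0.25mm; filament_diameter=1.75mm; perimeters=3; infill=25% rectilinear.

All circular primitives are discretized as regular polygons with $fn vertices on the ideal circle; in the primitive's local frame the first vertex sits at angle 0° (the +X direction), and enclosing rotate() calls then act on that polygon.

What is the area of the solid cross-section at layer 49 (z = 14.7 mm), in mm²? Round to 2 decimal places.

At z = 14.7 mm: the r=3.5 cylinder gives a regular 8-gon of circumradius 3.5 (constant along its height) (area = (8/2)·3.500²·sin(360°/8) = 34.65 mm²); the cylinder at (-1.5, 1) is not intersected at this z (z outside [15, 27]); Combining (union): only the r=3.5 cylinder is present, so the union is just that shape — area = 34.65 mm². Overall, the cross-section is a single solid region. Net area = 34.65 mm².

34.65 mm²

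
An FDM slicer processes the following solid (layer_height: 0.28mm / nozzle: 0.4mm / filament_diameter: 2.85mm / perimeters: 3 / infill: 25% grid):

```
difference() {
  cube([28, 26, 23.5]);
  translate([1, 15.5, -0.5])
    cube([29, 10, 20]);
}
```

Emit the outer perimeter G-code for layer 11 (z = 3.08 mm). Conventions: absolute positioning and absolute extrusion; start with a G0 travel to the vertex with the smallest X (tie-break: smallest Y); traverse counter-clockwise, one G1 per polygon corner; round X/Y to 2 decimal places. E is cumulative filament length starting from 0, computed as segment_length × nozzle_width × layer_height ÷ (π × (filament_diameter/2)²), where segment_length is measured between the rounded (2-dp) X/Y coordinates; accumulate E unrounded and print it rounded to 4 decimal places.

At z = 3.08 mm: the cube is present — its section is the full 28×26 rectangle; the cube at (1, 15.5) (footprint 29×10) is included at this height; Taking the first minus the rest: starting from the 28×26 cube, the 29×10 cube at (1, 15.5) partially overlaps it — only the 270.00 mm² overlap (of its 290.00 mm²) is removed, clipping the outline — 1 connected region. The outline is a single polygon with 8 vertices. Extrusion per mm of travel: 0.4 × 0.28 / (π × 1.425²) = 0.017557. Accumulating E over each segment gives final E = 2.8442.

G0 X0.00 Y0.00 Z3.08
G1 X28.00 Y0.00 E0.4916
G1 X28.00 Y15.50 E0.7637
G1 X1.00 Y15.50 E1.2377
G1 X1.00 Y25.50 E1.4133
G1 X28.00 Y25.50 E1.8873
G1 X28.00 Y26.00 E1.8961
G1 X0.00 Y26.00 E2.3877
G1 X0.00 Y0.00 E2.8442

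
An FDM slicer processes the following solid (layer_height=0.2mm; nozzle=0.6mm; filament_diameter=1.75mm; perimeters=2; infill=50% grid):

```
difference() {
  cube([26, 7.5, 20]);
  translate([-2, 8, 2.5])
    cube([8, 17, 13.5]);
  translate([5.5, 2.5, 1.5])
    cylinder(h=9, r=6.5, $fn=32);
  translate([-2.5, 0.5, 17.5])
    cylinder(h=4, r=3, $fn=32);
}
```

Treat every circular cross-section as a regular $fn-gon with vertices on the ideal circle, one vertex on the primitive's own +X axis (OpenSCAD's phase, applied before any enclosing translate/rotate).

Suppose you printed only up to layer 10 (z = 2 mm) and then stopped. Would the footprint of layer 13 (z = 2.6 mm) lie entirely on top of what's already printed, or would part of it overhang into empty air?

Compare the two slices. At z = 2: the cube (footprint 26×7.5) is included at this height (area 195.00 mm²); the cube at (-2, 8) does not reach this height (z outside [2.5, 16]); the cylinder at (5.5, 2.5): section is a regular 32-gon, circumradius r=6.5 (area = (32/2)·6.500²·sin(360°/32) = 131.88 mm²); the cylinder at (-2.5, 0.5) is absent (z outside [17.5, 21.5]); Taking the first minus the rest: starting from the 26×7.5 cube (195.00 mm²), the r=6.5 cylinder at (5.5, 2.5) partially overlaps it — only the 84.88 mm² overlap (of its 131.88 mm²) is removed, clipping the outline — area = 110.12 mm². At z = 2.6: the cube (footprint 26×7.5) is included at this height (area 195.00 mm²); the cube at (-2, 8) (footprint 8×17) is included at this height (area 136.00 mm²); the cylinder at (5.5, 2.5): section is a regular 32-gon, circumradius r=6.5 (area = (32/2)·6.500²·sin(360°/32) = 131.88 mm²); the cylinder at (-2.5, 0.5) does not reach this height (z outside [17.5, 21.5]); Taking the first minus the rest: starting from the 26×7.5 cube (195.00 mm²), the 8×17 cube at (-2, 8) misses the remaining region (no effect); the r=6.5 cylinder at (5.5, 2.5) partially overlaps it — only the 84.88 mm² overlap (of its 131.88 mm²) is removed, clipping the outline — area = 110.12 mm². Checking containment: the cross-section at z = 2.6 is a subset of the cross-section at z = 2.

entirely on top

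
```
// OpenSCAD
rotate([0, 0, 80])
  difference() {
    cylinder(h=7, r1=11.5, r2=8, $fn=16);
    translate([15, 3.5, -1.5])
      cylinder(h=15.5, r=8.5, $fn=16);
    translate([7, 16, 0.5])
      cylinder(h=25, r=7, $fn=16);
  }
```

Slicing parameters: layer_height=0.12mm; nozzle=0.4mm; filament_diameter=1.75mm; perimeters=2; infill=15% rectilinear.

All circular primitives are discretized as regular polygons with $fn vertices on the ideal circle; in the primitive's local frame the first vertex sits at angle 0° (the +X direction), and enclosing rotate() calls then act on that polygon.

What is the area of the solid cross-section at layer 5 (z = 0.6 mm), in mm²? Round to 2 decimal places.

At z = 0.6 mm: the cone (r1=11.5→r2=8) has section circumradius 11.200 here — a regular 16-gon (area = (16/2)·11.200²·sin(360°/16) = 384.03 mm²); the r=8.5 cylinder at (15, 3.5) gives a regular 16-gon of circumradius 8.5 (constant along its height) (area = (16/2)·8.500²·sin(360°/16) = 221.19 mm²); the r=7 cylinder at (7, 16) contributes a regular 16-gon of circumradius 7 (area = (16/2)·7.000²·sin(360°/16) = 150.01 mm²); Taking the first minus the rest: starting from the cone (384.03 mm²), the r=8.5 cylinder at (15, 3.5) partially overlaps it — only the 32.28 mm² overlap (of its 221.19 mm²) is removed, clipping the outline; the r=7 cylinder at (7, 16) partially overlaps it — only the 1.36 mm² overlap (of its 150.01 mm²) is removed, clipping the outline — area = 350.39 mm²; (rotated 80° about Z; rotation is an isometry so areas/perimeters/island counts are preserved). Overall, the cross-section is a single solid region. Net area = 350.39 mm².

350.39 mm²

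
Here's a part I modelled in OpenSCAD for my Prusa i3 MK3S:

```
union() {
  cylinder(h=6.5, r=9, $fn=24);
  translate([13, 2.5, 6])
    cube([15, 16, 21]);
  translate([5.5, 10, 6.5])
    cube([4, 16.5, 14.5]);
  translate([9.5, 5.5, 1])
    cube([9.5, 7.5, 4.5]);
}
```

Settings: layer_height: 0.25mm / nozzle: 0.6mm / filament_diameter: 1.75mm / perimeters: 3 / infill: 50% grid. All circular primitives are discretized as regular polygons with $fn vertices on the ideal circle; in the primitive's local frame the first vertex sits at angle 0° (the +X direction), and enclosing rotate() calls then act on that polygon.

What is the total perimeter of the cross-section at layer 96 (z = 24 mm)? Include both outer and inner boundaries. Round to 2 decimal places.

At z = 24 mm: the cylinder is absent (z outside [0, 6.5]); the 15×16 cube at (13, 2.5) contributes its full rectangle (perimeter 62.00 mm); the cube at (5.5, 10) does not reach this height (z outside [6.5, 21]); the cube at (9.5, 5.5) does not reach this height (z outside [1, 5.5]); Taking the union: only the 15×16 cube at (13, 2.5) is present, so the union is just that shape — boundary = 62.00 mm. Overall, the cross-section is a single solid region. Total boundary length (outer) = 62.00 mm.

62.00 mm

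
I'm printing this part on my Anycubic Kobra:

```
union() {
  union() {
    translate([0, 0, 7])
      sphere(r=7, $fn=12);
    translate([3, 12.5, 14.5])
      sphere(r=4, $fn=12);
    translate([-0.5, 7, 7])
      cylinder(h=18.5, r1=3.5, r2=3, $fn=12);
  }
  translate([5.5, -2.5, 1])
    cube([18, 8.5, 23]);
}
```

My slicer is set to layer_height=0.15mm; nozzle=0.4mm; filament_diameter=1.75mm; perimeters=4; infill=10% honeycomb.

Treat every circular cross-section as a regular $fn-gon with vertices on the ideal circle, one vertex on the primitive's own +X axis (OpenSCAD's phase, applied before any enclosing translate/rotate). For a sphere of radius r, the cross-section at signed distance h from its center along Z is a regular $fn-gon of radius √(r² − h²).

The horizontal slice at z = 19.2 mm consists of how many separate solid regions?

At z = 19.2 mm: the sphere does not reach this height (|z−center|=12.200 > r=7); the sphere at (3, 12.5) does not reach this height (|z−center|=4.700 > r=4); the cone at (-0.5, 7) contributes a regular 12-gon of circumradius 3.170 (interpolated between r1=3.5 and r2=3 at t=0.659); Combining (union): only the cone at (-0.5, 7) is present, so the union is just that shape — 1 connected region; the cube at (5.5, -2.5) is present — its section is the full 18×8.5 rectangle; Combining (union): the 2 present regions are separate (no shared area or edge), so areas and boundary lengths simply add and each stays a separate island — 2 connected regions. The result has 2 disconnected regions.

2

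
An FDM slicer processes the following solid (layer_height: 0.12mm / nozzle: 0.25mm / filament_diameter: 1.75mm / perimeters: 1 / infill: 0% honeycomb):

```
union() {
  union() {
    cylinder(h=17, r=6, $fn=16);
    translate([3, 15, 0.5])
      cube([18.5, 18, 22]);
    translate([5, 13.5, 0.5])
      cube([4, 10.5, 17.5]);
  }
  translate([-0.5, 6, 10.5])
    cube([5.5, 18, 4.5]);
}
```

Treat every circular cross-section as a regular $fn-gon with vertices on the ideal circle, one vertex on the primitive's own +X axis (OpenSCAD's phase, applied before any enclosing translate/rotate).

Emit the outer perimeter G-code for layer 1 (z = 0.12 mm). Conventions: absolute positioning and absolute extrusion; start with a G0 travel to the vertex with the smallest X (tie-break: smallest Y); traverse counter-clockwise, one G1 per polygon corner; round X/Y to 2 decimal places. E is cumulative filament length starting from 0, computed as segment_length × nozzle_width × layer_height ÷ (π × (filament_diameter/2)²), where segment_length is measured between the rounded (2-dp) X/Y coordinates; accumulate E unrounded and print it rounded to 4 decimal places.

G0 X-6.00 Y0.00 Z0.12
G1 X-5.54 Y-2.30 E0.0293
G1 X-4.24 Y-4.24 E0.0584
G1 X-2.30 Y-5.54 E0.0875
G1 X0.00 Y-6.00 E0.1168
G1 X2.30 Y-5.54 E0.1460
G1 X4.24 Y-4.24 E0.1751
G1 X5.54 Y-2.30 E0.2043
G1 X6.00 Y0.00 E0.2335
G1 X5.54 Y2.30 E0.2628
G1 X4.24 Y4.24 E0.2919
G1 X2.30 Y5.54 E0.3210
G1 X0.00 Y6.00 E0.3503
G1 X-2.30 Y5.54 E0.3795
G1 X-4.24 Y4.24 E0.4087
G1 X-5.54 Y2.30 E0.4378
G1 X-6.00 Y0.00 E0.4671

At z = 0.12 mm: the r=6 cylinder gives a regular 16-gon of circumradius 6 (constant along its height); the cube at (3, 15) is absent (z outside [0.5, 22.5]); the cube at (5, 13.5) is absent (z outside [0.5, 18]); Taking the union: only the r=6 cylinder is present, so the union is just that shape — 1 connected region; the cube at (-0.5, 6) is absent (z outside [10.5, 15]); Combining (union): only that combined region is present, so the union is just that shape — 1 connected region. The outline is a single polygon with 16 vertices. Extrusion per mm of travel: 0.25 × 0.12 / (π × 0.875²) = 0.012473. Accumulating E over each segment gives final E = 0.4671.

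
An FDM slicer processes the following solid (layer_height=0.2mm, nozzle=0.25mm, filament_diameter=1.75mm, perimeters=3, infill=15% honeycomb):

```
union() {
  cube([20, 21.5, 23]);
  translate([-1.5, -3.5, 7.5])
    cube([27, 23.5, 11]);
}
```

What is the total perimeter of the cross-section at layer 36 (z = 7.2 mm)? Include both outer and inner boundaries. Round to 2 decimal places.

83.00 mm

At z = 7.2 mm: the 20×21.5 cube contributes its full rectangle (perimeter 83.00 mm); the cube at (-1.5, -3.5) does not reach this height (z outside [7.5, 18.5]); Merging all regions: only the 20×21.5 cube is present, so the union is just that shape — boundary = 83.00 mm. Overall, the cross-section is a single solid region. Total boundary length (outer) = 83.00 mm.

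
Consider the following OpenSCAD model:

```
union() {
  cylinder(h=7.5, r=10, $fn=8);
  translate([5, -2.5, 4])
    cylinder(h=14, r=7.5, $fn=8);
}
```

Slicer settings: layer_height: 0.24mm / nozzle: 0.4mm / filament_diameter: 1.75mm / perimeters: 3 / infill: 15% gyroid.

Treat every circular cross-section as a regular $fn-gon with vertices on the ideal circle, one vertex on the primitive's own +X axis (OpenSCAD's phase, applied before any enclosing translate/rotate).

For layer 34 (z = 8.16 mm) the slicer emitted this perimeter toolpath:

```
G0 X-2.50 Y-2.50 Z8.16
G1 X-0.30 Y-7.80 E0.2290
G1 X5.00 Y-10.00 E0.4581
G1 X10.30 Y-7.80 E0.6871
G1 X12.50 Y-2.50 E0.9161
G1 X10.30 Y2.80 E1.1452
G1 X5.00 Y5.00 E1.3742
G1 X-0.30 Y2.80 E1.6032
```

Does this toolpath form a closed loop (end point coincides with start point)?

no

Start point (G0): (-2.50, -2.50). End point (last G1): the path does not return to the start — open.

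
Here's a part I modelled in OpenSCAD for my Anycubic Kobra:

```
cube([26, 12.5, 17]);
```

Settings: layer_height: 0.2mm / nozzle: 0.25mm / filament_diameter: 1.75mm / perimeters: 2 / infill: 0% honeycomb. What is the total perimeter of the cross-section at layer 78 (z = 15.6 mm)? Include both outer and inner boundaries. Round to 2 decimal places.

77.00 mm

At z = 15.6 mm: the 26×12.5 cube contributes its full rectangle (perimeter 77.00 mm). Overall, the cross-section is a single solid region. Total boundary length (outer) = 77.00 mm.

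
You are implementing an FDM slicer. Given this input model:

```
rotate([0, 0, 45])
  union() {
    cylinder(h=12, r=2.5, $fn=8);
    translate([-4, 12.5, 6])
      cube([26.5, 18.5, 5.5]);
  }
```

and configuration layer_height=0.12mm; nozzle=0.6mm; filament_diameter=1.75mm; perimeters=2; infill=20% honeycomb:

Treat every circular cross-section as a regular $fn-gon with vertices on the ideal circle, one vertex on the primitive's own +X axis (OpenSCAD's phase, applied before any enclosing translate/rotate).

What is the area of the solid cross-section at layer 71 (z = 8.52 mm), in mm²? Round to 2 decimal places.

At z = 8.52 mm: the r=2.5 cylinder gives a regular 8-gon of circumradius 2.5 (constant along its height) (area = (8/2)·2.500²·sin(360°/8) = 17.68 mm²); the cube at (-4, 12.5) (footprint 26.5×18.5) is included at this height (area 490.25 mm²); Merging all regions: the 2 present regions are separate (no shared area or edge), so areas and boundary lengths simply add and each stays a separate island — area = 507.93 mm²; (rotated 45° about Z; rotation is an isometry so areas/perimeters/island counts are preserved). Overall, the cross-section has 2 separate islands. Net area = 507.93 mm².

507.93 mm²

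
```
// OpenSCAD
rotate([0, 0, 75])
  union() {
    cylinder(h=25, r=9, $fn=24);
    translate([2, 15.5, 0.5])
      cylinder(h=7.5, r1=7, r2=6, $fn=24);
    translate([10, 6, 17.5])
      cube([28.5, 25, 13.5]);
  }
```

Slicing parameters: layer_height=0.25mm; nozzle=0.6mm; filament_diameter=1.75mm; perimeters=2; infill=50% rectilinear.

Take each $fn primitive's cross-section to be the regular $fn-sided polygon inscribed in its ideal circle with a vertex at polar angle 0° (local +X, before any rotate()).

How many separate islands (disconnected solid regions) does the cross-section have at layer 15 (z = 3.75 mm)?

2

At z = 3.75 mm: the cylinder: section is a regular 24-gon, circumradius r=9; the cone at (2, 15.5) contributes a regular 24-gon of circumradius 6.567 (interpolated between r1=7 and r2=6 at t=0.433); the cube at (10, 6) is not intersected at this z (z outside [17.5, 31]); Combining (union): the 2 present regions are separate (no shared area or edge), so areas and boundary lengths simply add and each stays a separate island — 2 connected regions; (whole slice rotated 75° about Z — lengths, areas and connectivity unchanged). Overall, the cross-section has 2 separate islands. Island count = 2.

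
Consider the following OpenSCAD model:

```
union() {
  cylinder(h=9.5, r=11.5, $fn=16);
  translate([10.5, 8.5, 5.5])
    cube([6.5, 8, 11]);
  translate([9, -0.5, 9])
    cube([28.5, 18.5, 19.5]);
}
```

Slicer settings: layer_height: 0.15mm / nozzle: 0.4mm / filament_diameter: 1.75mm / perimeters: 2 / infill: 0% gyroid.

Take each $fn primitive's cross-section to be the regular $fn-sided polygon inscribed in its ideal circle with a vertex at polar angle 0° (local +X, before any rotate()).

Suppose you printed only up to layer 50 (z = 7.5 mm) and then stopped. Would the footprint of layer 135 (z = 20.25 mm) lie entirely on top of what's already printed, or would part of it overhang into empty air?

part overhangs

Compare the two slices. At z = 7.5: the r=11.5 cylinder gives a regular 16-gon of circumradius 11.5 (constant along its height) (area = (16/2)·11.500²·sin(360°/16) = 404.88 mm²); the cube at (10.5, 8.5) (footprint 6.5×8) is included at this height (area 52.00 mm²); the cube at (9, -0.5) does not reach this height (z outside [9, 28.5]); Merging all regions: the 2 present regions are separate (no shared area or edge), so areas and boundary lengths simply add and each stays a separate island — area = 456.88 mm². At z = 20.25: the cylinder does not reach this height (z outside [0, 9.5]); the cube at (10.5, 8.5) is absent (z outside [5.5, 16.5]); the 28.5×18.5 cube at (9, -0.5) contributes its full rectangle (area 527.25 mm²); Merging all regions: only the 28.5×18.5 cube at (9, -0.5) is present, so the union is just that shape — area = 527.25 mm². Checking containment: at z = 20.25 the cross-section extends beyond the z = 7.5 cross-section by about 462.97 mm².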